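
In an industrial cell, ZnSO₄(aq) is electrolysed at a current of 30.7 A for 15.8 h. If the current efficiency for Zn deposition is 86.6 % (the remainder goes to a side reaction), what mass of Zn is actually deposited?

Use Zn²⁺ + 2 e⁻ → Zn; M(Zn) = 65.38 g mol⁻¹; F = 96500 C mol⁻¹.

512 g

Q = I·t = 30.70 × 56880 = 1746000 C.
n(e⁻) = 1746000/96500 = 18.10 mol; theoretically n(Zn) = 18.10/2 = 9.048 mol, m_theo = 591.5 g.
At 86.6 % efficiency, m_actual = 0.866 × 591.5 = 512 g.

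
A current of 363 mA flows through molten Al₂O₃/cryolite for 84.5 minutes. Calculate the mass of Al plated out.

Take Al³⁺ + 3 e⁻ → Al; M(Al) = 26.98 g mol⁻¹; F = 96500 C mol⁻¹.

Q = I·t = 0.3630 A × 5070.0 s = 1840 C.
n(e⁻) = Q/F = 1840 / 96500 = 0.01907 mol.
Al³⁺ + 3 e⁻ → Al, so n(Al) = n(e⁻)/3 = 0.006357 mol.
m = n·M = 0.006357 × 26.98 = 0.172 g.

0.172 g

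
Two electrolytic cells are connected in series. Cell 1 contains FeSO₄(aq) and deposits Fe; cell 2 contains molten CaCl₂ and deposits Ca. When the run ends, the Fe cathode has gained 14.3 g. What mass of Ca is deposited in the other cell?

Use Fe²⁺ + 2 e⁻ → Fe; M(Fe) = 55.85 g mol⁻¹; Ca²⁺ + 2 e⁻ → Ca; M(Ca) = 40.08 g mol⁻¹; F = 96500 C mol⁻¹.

n(Fe) = 14.3 / 55.85 = 0.2560 mol.
Since Fe²⁺ + 2 e⁻ → Fe, n(e⁻) passed = 2 × 0.2560 = 0.5121 mol.
Cells in series carry the same charge, so the same 0.5121 mol of electrons passes through cell 2.
Ca²⁺ + 2 e⁻ → Ca, so n(Ca) = 0.5121 / 2 = 0.2560 mol.
m(Ca) = 0.2560 × 40.08 = 10.3 g.

10.3 g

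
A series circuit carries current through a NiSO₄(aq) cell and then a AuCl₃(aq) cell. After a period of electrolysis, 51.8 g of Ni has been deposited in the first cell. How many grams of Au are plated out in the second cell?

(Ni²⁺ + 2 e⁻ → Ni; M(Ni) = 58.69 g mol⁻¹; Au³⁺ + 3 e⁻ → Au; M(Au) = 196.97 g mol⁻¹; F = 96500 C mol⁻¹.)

116 g

n(Ni) = 51.8 / 58.69 = 0.8826 mol.
Since Ni²⁺ + 2 e⁻ → Ni, n(e⁻) passed = 2 × 0.8826 = 1.765 mol.
Cells in series carry the same charge, so the same 1.765 mol of electrons passes through cell 2.
Au³⁺ + 3 e⁻ → Au, so n(Au) = 1.765 / 3 = 0.5884 mol.
m(Au) = 0.5884 × 196.97 = 116 g.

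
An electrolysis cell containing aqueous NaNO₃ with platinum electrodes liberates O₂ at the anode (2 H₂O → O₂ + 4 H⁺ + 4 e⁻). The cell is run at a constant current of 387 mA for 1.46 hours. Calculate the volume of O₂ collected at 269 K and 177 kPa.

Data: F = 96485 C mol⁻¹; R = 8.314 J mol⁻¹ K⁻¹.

0.0666 L

Q = I·t = 0.3870 A × 5256.0 s = 2034 C.
n(e⁻) = Q/F = 2034 / 96485 = 0.02108 mol.
4 electrons are transferred per O₂ molecule, so n(O₂) = 0.02108 / 4 = 0.005270 mol.
V = nRT/P = (0.005270 × 8.314 × 269) / (177 × 10³ Pa) = 6.66 × 10⁻⁵ m³ = 0.0666 L.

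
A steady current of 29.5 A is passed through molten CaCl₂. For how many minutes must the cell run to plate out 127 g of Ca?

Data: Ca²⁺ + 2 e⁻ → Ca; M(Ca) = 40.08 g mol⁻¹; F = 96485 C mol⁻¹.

n(Ca) = m/M = 127 / 40.08 = 3.169 mol.
Each Ca atom requires 2 electrons, so n(e⁻) = 2 × 3.169 = 6.337 mol.
Q = n(e⁻)·F = 6.337 × 96485 = 611500 C.
t = Q/I = 611500 / 29.50 A = 20730 s = 345 min.

345 min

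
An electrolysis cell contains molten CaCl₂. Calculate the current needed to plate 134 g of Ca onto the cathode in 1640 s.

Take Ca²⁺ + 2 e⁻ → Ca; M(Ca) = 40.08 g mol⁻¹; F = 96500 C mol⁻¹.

n(Ca) = 134 / 40.08 = 3.343 mol.
n(e⁻) = 2 × 3.343 = 6.687 mol.
Q = n(e⁻)·F = 6.687 × 96500 = 645300 C.
I = Q/t = 645300 / 1640.0 s = 393 A.

393 A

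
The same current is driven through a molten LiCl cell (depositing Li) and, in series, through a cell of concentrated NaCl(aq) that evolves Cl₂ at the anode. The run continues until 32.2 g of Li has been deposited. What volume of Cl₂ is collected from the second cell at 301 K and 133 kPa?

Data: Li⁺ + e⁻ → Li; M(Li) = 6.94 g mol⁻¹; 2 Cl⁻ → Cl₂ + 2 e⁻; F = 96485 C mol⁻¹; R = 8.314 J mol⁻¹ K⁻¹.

n(Li) = 32.2 / 6.94 = 4.640 mol, so n(e⁻) = 1 × 4.640 = 4.640 mol.
The cells are in series, so the same 4.640 mol of electrons passes through the second cell.
2 Cl⁻ → Cl₂ + 2 e⁻ — 2 mol e⁻ per mol Cl₂, so n(Cl₂) = 4.640/2 = 2.320 mol.
V = nRT/P = (2.320 × 8.314 × 301) / (133 × 10³) = 0.0437 m³ = 43.7 L.

43.7 L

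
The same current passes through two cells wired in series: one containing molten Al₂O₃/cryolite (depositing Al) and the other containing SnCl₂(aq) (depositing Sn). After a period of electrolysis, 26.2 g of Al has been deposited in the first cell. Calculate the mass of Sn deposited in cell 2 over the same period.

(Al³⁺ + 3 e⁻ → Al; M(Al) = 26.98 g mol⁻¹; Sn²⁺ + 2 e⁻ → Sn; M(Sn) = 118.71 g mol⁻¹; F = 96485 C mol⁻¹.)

173 g

n(Al) = 26.2 / 26.98 = 0.9711 mol.
Since Al³⁺ + 3 e⁻ → Al, n(e⁻) passed = 3 × 0.9711 = 2.913 mol.
Cells in series carry the same charge, so the same 2.913 mol of electrons passes through cell 2.
Sn²⁺ + 2 e⁻ → Sn, so n(Sn) = 2.913 / 2 = 1.457 mol.
m(Sn) = 1.457 × 118.71 = 173 g.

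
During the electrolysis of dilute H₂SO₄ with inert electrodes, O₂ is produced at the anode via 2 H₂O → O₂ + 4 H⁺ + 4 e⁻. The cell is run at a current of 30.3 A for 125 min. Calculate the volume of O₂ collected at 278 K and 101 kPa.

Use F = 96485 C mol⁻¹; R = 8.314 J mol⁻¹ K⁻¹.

Q = I·t = 30.30 A × 7500.0 s = 227200 C.
n(e⁻) = Q/F = 227200 / 96485 = 2.355 mol.
4 electrons are transferred per O₂ molecule, so n(O₂) = 2.355 / 4 = 0.5888 mol.
V = nRT/P = (0.5888 × 8.314 × 278) / (101 × 10³ Pa) = 0.0135 m³ = 13.5 L.

13.5 L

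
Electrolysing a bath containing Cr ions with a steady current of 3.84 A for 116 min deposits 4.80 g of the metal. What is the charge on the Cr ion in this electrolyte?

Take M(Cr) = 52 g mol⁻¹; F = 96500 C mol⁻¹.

+3

Q = I·t = 3.840 A × 6960.0 s = 26730 C, so n(e⁻) = 26730/96500 = 0.2770 mol.
n(Cr) deposited = 4.80 / 52 = 0.09231 mol.
Electrons per atom = n(e⁻)/n(Cr) = 0.2770 / 0.09231 = 3.00 ≈ 3, so the ion is Cr³⁺.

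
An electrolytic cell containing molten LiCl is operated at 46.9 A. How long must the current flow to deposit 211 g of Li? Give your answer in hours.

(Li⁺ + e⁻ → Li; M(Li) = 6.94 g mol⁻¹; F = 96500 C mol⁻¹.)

n(Li) = m/M = 211 / 6.94 = 30.40 mol.
Each Li atom requires 1 electron, so n(e⁻) = 1 × 30.40 = 30.40 mol.
Q = n(e⁻)·F = 30.40 × 96500 = 2934000 C.
t = Q/I = 2934000 / 46.90 A = 62560 s = 17.4 h.

17.4 h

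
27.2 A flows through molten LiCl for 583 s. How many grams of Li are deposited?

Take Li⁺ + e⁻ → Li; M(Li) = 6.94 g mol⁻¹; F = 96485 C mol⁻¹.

Q = I·t = 27.20 A × 583.00 s = 15860 C.
n(e⁻) = Q/F = 15860 / 96485 = 0.1644 mol.
Li⁺ + e⁻ → Li, so n(Li) = n(e⁻)/1 = 0.1644 mol.
m = n·M = 0.1644 × 6.94 = 1.14 g.

1.14 g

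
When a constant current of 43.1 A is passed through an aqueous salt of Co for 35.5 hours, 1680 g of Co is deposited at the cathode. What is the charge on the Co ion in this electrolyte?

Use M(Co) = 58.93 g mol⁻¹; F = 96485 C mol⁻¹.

+2

Q = I·t = 43.10 A × 127800 s = 5508000 C, so n(e⁻) = 5508000/96485 = 57.09 mol.
n(Co) deposited = 1680 / 58.93 = 28.51 mol.
Electrons per atom = n(e⁻)/n(Co) = 57.09 / 28.51 = 2.00 ≈ 2, so the ion is Co²⁺.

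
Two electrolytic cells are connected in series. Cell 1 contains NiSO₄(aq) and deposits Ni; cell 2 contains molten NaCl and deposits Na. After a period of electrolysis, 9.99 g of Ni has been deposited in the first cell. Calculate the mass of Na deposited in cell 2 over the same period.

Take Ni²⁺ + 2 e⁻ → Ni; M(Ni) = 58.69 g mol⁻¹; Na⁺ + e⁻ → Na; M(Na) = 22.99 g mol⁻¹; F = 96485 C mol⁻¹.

7.83 g

n(Ni) = 9.99 / 58.69 = 0.1702 mol.
Since Ni²⁺ + 2 e⁻ → Ni, n(e⁻) passed = 2 × 0.1702 = 0.3404 mol.
Cells in series carry the same charge, so the same 0.3404 mol of electrons passes through cell 2.
Na⁺ + e⁻ → Na, so n(Na) = 0.3404 / 1 = 0.3404 mol.
m(Na) = 0.3404 × 22.99 = 7.83 g.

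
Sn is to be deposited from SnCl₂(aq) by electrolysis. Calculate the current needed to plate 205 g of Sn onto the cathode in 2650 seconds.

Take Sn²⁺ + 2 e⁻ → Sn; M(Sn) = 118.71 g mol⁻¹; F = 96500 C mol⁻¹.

126 A

n(Sn) = 205 / 118.71 = 1.727 mol.
n(e⁻) = 2 × 1.727 = 3.454 mol.
Q = n(e⁻)·F = 3.454 × 96500 = 333300 C.
I = Q/t = 333300 / 2650.0 s = 126 A.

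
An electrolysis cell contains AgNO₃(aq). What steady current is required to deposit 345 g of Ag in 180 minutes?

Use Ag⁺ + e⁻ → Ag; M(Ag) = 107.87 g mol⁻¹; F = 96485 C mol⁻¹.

n(Ag) = 345 / 107.87 = 3.198 mol.
n(e⁻) = 1 × 3.198 = 3.198 mol.
Q = n(e⁻)·F = 3.198 × 96485 = 308600 C.
I = Q/t = 308600 / 10800 s = 28.6 A.

28.6 A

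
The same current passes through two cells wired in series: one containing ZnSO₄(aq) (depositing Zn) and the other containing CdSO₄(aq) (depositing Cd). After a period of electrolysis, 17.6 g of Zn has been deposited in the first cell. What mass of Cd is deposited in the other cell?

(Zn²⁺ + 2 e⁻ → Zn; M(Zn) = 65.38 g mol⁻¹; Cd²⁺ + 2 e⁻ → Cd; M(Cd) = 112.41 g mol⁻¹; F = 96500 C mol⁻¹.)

30.3 g

n(Zn) = 17.6 / 65.38 = 0.2692 mol.
Since Zn²⁺ + 2 e⁻ → Zn, n(e⁻) passed = 2 × 0.2692 = 0.5384 mol.
Cells in series carry the same charge, so the same 0.5384 mol of electrons passes through cell 2.
Cd²⁺ + 2 e⁻ → Cd, so n(Cd) = 0.5384 / 2 = 0.2692 mol.
m(Cd) = 0.2692 × 112.41 = 30.3 g.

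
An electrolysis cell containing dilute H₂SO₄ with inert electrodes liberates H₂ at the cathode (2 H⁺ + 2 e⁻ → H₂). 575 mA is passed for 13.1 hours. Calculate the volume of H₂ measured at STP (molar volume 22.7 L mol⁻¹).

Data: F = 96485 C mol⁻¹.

Q = I·t = 0.5750 A × 47160 s = 27120 C.
n(e⁻) = Q/F = 27120 / 96485 = 0.2810 mol.
2 electrons are transferred per H₂ molecule, so n(H₂) = 0.2810 / 2 = 0.1405 mol.
V = n × V_m = 0.1405 × 22.7 = 3.19 L.

3.19 L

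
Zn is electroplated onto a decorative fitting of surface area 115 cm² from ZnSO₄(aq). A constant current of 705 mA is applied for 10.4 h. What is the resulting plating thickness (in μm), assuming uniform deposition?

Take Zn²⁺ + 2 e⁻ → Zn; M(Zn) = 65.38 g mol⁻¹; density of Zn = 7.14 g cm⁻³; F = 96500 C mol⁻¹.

Q = I·t = 0.7050 × 37440 = 26400 C; n(e⁻) = 0.2735 mol.
n(Zn) = n(e⁻)/2 = 0.1368 mol, so m = 0.1368 × 65.38 = 8.942 g.
Volume = m/ρ = 8.942 / 7.14 = 1.252 cm³.
Thickness = V/A = 1.252 / 115 = 0.0109 cm = 109 μm.

109 μm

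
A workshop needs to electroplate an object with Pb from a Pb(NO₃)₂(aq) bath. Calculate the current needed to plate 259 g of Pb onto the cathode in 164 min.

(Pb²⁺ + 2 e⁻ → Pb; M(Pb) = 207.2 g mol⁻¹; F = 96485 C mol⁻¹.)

n(Pb) = 259 / 207.2 = 1.250 mol.
n(e⁻) = 2 × 1.250 = 2.500 mol.
Q = n(e⁻)·F = 2.500 × 96485 = 241200 C.
I = Q/t = 241200 / 9840.0 s = 24.5 A.

24.5 A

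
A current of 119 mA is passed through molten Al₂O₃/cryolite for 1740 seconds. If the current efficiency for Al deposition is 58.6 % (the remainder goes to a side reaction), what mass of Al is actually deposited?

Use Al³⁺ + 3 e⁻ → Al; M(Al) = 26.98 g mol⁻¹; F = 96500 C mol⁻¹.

0.0113 g

Q = I·t = 0.1190 × 1740.0 = 207.1 C.
n(e⁻) = 207.1/96500 = 0.002146 mol; theoretically n(Al) = 0.002146/3 = 0.0007152 mol, m_theo = 0.01930 g.
At 58.6 % efficiency, m_actual = 0.586 × 0.01930 = 0.0113 g.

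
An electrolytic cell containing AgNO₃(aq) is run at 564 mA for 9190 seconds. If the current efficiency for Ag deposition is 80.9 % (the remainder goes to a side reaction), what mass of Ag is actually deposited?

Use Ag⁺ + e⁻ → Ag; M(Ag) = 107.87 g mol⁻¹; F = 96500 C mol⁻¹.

Q = I·t = 0.5640 × 9190.0 = 5183 C.
n(e⁻) = 5183/96500 = 0.05371 mol; theoretically n(Ag) = 0.05371/1 = 0.05371 mol, m_theo = 5.794 g.
At 80.9 % efficiency, m_actual = 0.809 × 5.794 = 4.69 g.

4.69 g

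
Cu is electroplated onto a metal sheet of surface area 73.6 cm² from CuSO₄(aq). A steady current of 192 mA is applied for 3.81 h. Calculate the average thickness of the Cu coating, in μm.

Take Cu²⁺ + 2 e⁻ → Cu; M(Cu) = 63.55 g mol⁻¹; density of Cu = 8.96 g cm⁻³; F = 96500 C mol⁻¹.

13.1 μm

Q = I·t = 0.1920 × 13716 = 2633 C; n(e⁻) = 0.02729 mol.
n(Cu) = n(e⁻)/2 = 0.01364 mol, so m = 0.01364 × 63.55 = 0.8671 g.
Volume = m/ρ = 0.8671 / 8.96 = 0.09678 cm³.
Thickness = V/A = 0.09678 / 73.6 = 0.00131 cm = 13.1 μm.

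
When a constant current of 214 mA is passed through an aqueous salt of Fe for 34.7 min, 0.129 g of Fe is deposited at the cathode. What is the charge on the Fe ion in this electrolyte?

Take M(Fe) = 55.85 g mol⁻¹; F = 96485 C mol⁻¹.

Q = I·t = 0.2140 A × 2082.0 s = 445.5 C, so n(e⁻) = 445.5/96485 = 0.004618 mol.
n(Fe) deposited = 0.129 / 55.85 = 0.002310 mol.
Electrons per atom = n(e⁻)/n(Fe) = 0.004618 / 0.002310 = 2.00 ≈ 2, so the ion is Fe²⁺.

+2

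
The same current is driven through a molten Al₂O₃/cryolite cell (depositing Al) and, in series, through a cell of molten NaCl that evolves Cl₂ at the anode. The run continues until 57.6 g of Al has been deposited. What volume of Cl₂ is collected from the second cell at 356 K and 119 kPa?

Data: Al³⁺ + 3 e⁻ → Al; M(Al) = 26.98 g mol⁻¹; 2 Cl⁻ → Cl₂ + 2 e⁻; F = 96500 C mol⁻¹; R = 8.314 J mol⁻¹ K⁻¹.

n(Al) = 57.6 / 26.98 = 2.135 mol, so n(e⁻) = 3 × 2.135 = 6.405 mol.
The cells are in series, so the same 6.405 mol of electrons passes through the second cell.
2 Cl⁻ → Cl₂ + 2 e⁻ — 2 mol e⁻ per mol Cl₂, so n(Cl₂) = 6.405/2 = 3.202 mol.
V = nRT/P = (3.202 × 8.314 × 356) / (119 × 10³) = 0.0796 m³ = 79.6 L.

79.6 L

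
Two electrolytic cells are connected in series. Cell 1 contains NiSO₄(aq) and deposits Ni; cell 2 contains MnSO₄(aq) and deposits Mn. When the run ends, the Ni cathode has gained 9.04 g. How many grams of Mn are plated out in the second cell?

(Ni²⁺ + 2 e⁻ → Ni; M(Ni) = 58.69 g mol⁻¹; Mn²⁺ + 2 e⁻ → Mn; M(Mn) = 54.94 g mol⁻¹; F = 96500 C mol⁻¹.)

8.46 g

n(Ni) = 9.04 / 58.69 = 0.1540 mol.
Since Ni²⁺ + 2 e⁻ → Ni, n(e⁻) passed = 2 × 0.1540 = 0.3081 mol.
Cells in series carry the same charge, so the same 0.3081 mol of electrons passes through cell 2.
Mn²⁺ + 2 e⁻ → Mn, so n(Mn) = 0.3081 / 2 = 0.1540 mol.
m(Mn) = 0.1540 × 54.94 = 8.46 g.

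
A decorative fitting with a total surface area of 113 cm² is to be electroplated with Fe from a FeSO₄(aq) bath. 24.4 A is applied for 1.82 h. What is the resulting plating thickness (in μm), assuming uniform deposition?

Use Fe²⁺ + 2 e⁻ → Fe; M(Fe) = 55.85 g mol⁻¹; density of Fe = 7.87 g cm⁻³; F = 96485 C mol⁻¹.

Q = I·t = 24.40 × 6552.0 = 159900 C; n(e⁻) = 1.657 mol.
n(Fe) = n(e⁻)/2 = 0.8285 mol, so m = 0.8285 × 55.85 = 46.27 g.
Volume = m/ρ = 46.27 / 7.87 = 5.879 cm³.
Thickness = V/A = 5.879 / 113 = 0.0520 cm = 520 μm.

520 μm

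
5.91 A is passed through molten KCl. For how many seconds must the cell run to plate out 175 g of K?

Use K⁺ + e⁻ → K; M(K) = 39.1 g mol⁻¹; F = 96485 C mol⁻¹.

73100 s

n(K) = m/M = 175 / 39.1 = 4.476 mol.
Each K atom requires 1 electron, so n(e⁻) = 1 × 4.476 = 4.476 mol.
Q = n(e⁻)·F = 4.476 × 96485 = 431800 C.
t = Q/I = 431800 / 5.910 A = 73070 s.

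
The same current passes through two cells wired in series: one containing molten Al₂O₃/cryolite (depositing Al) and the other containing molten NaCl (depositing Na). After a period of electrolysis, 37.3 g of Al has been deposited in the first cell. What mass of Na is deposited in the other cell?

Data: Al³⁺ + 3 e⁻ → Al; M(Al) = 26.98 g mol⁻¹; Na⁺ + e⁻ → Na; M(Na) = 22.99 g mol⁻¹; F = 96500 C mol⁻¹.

n(Al) = 37.3 / 26.98 = 1.383 mol.
Since Al³⁺ + 3 e⁻ → Al, n(e⁻) passed = 3 × 1.383 = 4.148 mol.
Cells in series carry the same charge, so the same 4.148 mol of electrons passes through cell 2.
Na⁺ + e⁻ → Na, so n(Na) = 4.148 / 1 = 4.148 mol.
m(Na) = 4.148 × 22.99 = 95.4 g.

95.4 g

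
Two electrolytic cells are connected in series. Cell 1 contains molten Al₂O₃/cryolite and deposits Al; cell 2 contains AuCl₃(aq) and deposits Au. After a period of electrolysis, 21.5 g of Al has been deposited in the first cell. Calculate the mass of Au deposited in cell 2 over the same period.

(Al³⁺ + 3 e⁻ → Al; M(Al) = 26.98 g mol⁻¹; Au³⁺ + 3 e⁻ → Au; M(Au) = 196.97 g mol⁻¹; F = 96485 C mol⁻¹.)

n(Al) = 21.5 / 26.98 = 0.7969 mol.
Since Al³⁺ + 3 e⁻ → Al, n(e⁻) passed = 3 × 0.7969 = 2.391 mol.
Cells in series carry the same charge, so the same 2.391 mol of electrons passes through cell 2.
Au³⁺ + 3 e⁻ → Au, so n(Au) = 2.391 / 3 = 0.7969 mol.
m(Au) = 0.7969 × 196.97 = 157 g.

157 g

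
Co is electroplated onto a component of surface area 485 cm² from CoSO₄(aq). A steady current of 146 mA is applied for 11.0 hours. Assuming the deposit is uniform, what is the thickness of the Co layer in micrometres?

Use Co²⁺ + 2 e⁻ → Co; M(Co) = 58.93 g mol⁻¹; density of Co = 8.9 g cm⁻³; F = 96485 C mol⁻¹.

4.09 μm

Q = I·t = 0.1460 × 39600 = 5782 C; n(e⁻) = 0.05992 mol.
n(Co) = n(e⁻)/2 = 0.02996 mol, so m = 0.02996 × 58.93 = 1.766 g.
Volume = m/ρ = 1.766 / 8.9 = 0.1984 cm³.
Thickness = V/A = 0.1984 / 485 = 4.09 × 10⁻⁴ cm = 4.09 μm.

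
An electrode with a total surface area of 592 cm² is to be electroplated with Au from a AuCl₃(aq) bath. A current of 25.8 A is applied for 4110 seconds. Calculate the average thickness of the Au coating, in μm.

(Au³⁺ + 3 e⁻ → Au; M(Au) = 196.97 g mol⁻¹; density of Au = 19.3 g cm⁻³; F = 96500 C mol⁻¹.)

63.1 μm

Q = I·t = 25.80 × 4110.0 = 106000 C; n(e⁻) = 1.099 mol.
n(Au) = n(e⁻)/3 = 0.3663 mol, so m = 0.3663 × 196.97 = 72.15 g.
Volume = m/ρ = 72.15 / 19.3 = 3.738 cm³.
Thickness = V/A = 3.738 / 592 = 0.00631 cm = 63.1 μm.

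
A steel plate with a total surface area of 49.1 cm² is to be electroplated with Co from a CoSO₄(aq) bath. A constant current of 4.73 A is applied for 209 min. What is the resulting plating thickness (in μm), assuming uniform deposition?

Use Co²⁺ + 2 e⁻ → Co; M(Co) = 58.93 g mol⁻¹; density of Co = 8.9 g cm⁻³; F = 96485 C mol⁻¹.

Q = I·t = 4.730 × 12540 = 59310 C; n(e⁻) = 0.6148 mol.
n(Co) = n(e⁻)/2 = 0.3074 mol, so m = 0.3074 × 58.93 = 18.11 g.
Volume = m/ρ = 18.11 / 8.9 = 2.035 cm³.
Thickness = V/A = 2.035 / 49.1 = 0.0415 cm = 415 μm.

415 μm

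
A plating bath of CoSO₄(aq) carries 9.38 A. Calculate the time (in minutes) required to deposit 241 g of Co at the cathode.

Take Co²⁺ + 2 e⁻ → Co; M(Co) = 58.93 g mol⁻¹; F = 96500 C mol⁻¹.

n(Co) = m/M = 241 / 58.93 = 4.090 mol.
Each Co atom requires 2 electrons, so n(e⁻) = 2 × 4.090 = 8.179 mol.
Q = n(e⁻)·F = 8.179 × 96500 = 789300 C.
t = Q/I = 789300 / 9.380 A = 84150 s = 1400 min.

1400 min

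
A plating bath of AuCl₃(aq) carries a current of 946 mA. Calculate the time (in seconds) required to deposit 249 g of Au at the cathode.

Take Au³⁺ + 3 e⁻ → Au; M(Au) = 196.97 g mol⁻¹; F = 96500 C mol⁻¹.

n(Au) = m/M = 249 / 196.97 = 1.264 mol.
Each Au atom requires 3 electrons, so n(e⁻) = 3 × 1.264 = 3.792 mol.
Q = n(e⁻)·F = 3.792 × 96500 = 366000 C.
t = Q/I = 366000 / 0.9460 A = 386900 s.

3.87 × 10⁵ s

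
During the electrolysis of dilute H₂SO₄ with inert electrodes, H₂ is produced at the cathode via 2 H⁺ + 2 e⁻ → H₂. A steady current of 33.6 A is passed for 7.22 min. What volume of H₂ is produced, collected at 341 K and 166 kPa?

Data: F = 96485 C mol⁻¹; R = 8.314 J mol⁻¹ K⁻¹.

1.29 L

Q = I·t = 33.60 A × 433.20 s = 14560 C.
n(e⁻) = Q/F = 14560 / 96485 = 0.1509 mol.
2 electrons are transferred per H₂ molecule, so n(H₂) = 0.1509 / 2 = 0.07543 mol.
V = nRT/P = (0.07543 × 8.314 × 341) / (166 × 10³ Pa) = 0.00129 m³ = 1.29 L.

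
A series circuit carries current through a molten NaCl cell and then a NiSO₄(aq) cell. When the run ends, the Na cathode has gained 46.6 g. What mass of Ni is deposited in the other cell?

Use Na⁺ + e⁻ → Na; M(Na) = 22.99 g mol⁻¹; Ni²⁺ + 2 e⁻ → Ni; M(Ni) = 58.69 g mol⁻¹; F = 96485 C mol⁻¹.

n(Na) = 46.6 / 22.99 = 2.027 mol.
Since Na⁺ + e⁻ → Na, n(e⁻) passed = 1 × 2.027 = 2.027 mol.
Cells in series carry the same charge, so the same 2.027 mol of electrons passes through cell 2.
Ni²⁺ + 2 e⁻ → Ni, so n(Ni) = 2.027 / 2 = 1.013 mol.
m(Ni) = 1.013 × 58.69 = 59.5 g.

59.5 g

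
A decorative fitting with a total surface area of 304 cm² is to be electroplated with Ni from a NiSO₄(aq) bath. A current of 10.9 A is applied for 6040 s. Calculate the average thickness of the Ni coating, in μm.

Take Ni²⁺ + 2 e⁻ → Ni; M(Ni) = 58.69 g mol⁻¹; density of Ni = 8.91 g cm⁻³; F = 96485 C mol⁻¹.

73.9 μm

Q = I·t = 10.90 × 6040.0 = 65840 C; n(e⁻) = 0.6823 mol.
n(Ni) = n(e⁻)/2 = 0.3412 mol, so m = 0.3412 × 58.69 = 20.02 g.
Volume = m/ρ = 20.02 / 8.91 = 2.247 cm³.
Thickness = V/A = 2.247 / 304 = 0.00739 cm = 73.9 μm.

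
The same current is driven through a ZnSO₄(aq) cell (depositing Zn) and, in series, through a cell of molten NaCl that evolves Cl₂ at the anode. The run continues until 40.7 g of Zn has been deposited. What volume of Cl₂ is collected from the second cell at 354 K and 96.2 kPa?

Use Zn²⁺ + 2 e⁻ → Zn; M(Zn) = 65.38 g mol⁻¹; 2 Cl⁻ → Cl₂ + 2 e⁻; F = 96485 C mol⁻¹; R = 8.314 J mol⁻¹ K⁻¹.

n(Zn) = 40.7 / 65.38 = 0.6225 mol, so n(e⁻) = 2 × 0.6225 = 1.245 mol.
The cells are in series, so the same 1.245 mol of electrons passes through the second cell.
2 Cl⁻ → Cl₂ + 2 e⁻ — 2 mol e⁻ per mol Cl₂, so n(Cl₂) = 1.245/2 = 0.6225 mol.
V = nRT/P = (0.6225 × 8.314 × 354) / (96.2 × 10³) = 0.0190 m³ = 19.0 L.

19.0 L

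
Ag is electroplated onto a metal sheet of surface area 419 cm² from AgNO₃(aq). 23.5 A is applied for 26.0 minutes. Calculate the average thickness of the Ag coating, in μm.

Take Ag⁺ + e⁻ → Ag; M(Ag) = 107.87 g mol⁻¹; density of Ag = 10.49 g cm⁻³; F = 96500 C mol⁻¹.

93.2 μm

Q = I·t = 23.50 × 1560.0 = 36660 C; n(e⁻) = 0.3799 mol.
n(Ag) = n(e⁻)/1 = 0.3799 mol, so m = 0.3799 × 107.87 = 40.98 g.
Volume = m/ρ = 40.98 / 10.49 = 3.907 cm³.
Thickness = V/A = 3.907 / 419 = 0.00932 cm = 93.2 μm.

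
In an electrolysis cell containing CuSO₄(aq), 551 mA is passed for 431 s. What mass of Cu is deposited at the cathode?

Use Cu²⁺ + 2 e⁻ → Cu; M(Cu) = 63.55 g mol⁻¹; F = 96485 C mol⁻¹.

0.0782 g

Q = I·t = 0.5510 A × 431.00 s = 237.5 C.
n(e⁻) = Q/F = 237.5 / 96485 = 0.002461 mol.
Cu²⁺ + 2 e⁻ → Cu, so n(Cu) = n(e⁻)/2 = 0.001231 mol.
m = n·M = 0.001231 × 63.55 = 0.0782 g.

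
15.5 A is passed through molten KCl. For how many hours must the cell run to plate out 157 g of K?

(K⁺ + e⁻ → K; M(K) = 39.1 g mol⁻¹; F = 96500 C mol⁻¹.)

n(K) = m/M = 157 / 39.1 = 4.015 mol.
Each K atom requires 1 electron, so n(e⁻) = 1 × 4.015 = 4.015 mol.
Q = n(e⁻)·F = 4.015 × 96500 = 387500 C.
t = Q/I = 387500 / 15.50 A = 25000 s = 6.94 h.

6.94 h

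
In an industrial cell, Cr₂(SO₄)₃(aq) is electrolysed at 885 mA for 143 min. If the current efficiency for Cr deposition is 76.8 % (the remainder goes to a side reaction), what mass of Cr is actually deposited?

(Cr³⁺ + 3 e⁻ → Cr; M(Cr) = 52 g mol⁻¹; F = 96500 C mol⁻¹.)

Q = I·t = 0.8850 × 8580.0 = 7593 C.
n(e⁻) = 7593/96500 = 0.07869 mol; theoretically n(Cr) = 0.07869/3 = 0.02623 mol, m_theo = 1.364 g.
At 76.8 % efficiency, m_actual = 0.768 × 1.364 = 1.05 g.

1.05 g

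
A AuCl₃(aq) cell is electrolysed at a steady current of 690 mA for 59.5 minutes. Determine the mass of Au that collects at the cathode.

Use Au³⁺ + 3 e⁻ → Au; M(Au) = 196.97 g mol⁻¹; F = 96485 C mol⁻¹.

Q = I·t = 0.6900 A × 3570.0 s = 2463 C.
n(e⁻) = Q/F = 2463 / 96485 = 0.02553 mol.
Au³⁺ + 3 e⁻ → Au, so n(Au) = n(e⁻)/3 = 0.008510 mol.
m = n·M = 0.008510 × 196.97 = 1.68 g.

1.68 g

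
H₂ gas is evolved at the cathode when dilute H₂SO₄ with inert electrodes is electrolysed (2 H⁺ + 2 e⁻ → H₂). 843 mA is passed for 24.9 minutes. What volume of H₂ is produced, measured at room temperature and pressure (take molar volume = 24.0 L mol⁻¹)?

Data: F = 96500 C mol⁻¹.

Q = I·t = 0.8430 A × 1494.0 s = 1259 C.
n(e⁻) = Q/F = 1259 / 96500 = 0.01305 mol.
2 electrons are transferred per H₂ molecule, so n(H₂) = 0.01305 / 2 = 0.006526 mol.
V = n × V_m = 0.006526 × 24.0 = 0.157 L.

0.157 L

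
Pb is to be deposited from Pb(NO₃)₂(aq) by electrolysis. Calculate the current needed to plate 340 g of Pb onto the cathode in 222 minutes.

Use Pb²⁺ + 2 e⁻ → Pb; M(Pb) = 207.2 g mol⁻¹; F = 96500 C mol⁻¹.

n(Pb) = 340 / 207.2 = 1.641 mol.
n(e⁻) = 2 × 1.641 = 3.282 mol.
Q = n(e⁻)·F = 3.282 × 96500 = 316700 C.
I = Q/t = 316700 / 13320 s = 23.8 A.

23.8 A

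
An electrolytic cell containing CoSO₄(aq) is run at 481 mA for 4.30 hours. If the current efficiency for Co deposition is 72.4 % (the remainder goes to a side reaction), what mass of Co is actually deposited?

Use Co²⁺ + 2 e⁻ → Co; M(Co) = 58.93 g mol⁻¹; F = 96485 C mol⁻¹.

Q = I·t = 0.4810 × 15480 = 7446 C.
n(e⁻) = 7446/96485 = 0.07717 mol; theoretically n(Co) = 0.07717/2 = 0.03859 mol, m_theo = 2.274 g.
At 72.4 % efficiency, m_actual = 0.724 × 2.274 = 1.65 g.

1.65 g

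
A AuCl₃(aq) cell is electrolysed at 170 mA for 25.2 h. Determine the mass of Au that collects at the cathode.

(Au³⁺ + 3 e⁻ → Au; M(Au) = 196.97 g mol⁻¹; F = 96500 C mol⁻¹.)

Q = I·t = 0.1700 A × 90720 s = 15420 C.
n(e⁻) = Q/F = 15420 / 96500 = 0.1598 mol.
Au³⁺ + 3 e⁻ → Au, so n(Au) = n(e⁻)/3 = 0.05327 mol.
m = n·M = 0.05327 × 196.97 = 10.5 g.

10.5 g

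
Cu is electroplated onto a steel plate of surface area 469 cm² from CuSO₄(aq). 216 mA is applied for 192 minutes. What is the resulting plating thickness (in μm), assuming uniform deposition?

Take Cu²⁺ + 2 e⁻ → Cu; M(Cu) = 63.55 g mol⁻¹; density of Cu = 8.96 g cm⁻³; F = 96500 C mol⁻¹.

Q = I·t = 0.2160 × 11520 = 2488 C; n(e⁻) = 0.02579 mol.
n(Cu) = n(e⁻)/2 = 0.01289 mol, so m = 0.01289 × 63.55 = 0.8193 g.
Volume = m/ρ = 0.8193 / 8.96 = 0.09144 cm³.
Thickness = V/A = 0.09144 / 469 = 1.95 × 10⁻⁴ cm = 1.95 μm.

1.95 μm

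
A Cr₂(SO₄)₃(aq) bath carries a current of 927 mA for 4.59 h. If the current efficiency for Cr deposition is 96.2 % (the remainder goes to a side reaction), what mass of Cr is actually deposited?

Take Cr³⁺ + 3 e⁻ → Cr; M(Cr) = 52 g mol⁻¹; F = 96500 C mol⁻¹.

Q = I·t = 0.9270 × 16524 = 15320 C.
n(e⁻) = 15320/96500 = 0.1587 mol; theoretically n(Cr) = 0.1587/3 = 0.05291 mol, m_theo = 2.751 g.
At 96.2 % efficiency, m_actual = 0.962 × 2.751 = 2.65 g.

2.65 g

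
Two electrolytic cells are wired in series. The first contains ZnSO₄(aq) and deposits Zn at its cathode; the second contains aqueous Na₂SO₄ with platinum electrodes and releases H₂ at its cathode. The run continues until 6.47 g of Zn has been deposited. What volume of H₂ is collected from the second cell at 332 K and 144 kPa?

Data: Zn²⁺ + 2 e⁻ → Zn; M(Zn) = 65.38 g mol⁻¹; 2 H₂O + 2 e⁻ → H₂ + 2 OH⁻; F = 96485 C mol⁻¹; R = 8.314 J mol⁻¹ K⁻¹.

1.90 L

n(Zn) = 6.47 / 65.38 = 0.09896 mol, so n(e⁻) = 2 × 0.09896 = 0.1979 mol.
The cells are in series, so the same 0.1979 mol of electrons passes through the second cell.
2 H₂O + 2 e⁻ → H₂ + 2 OH⁻ — 2 mol e⁻ per mol H₂, so n(H₂) = 0.1979/2 = 0.09896 mol.
V = nRT/P = (0.09896 × 8.314 × 332) / (144 × 10³) = 0.00190 m³ = 1.90 L.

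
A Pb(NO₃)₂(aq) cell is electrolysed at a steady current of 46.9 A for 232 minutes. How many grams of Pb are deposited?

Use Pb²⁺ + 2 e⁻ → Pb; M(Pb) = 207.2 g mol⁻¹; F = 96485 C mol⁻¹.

701 g

Q = I·t = 46.90 A × 13920 s = 652800 C.
n(e⁻) = Q/F = 652800 / 96485 = 6.766 mol.
Pb²⁺ + 2 e⁻ → Pb, so n(Pb) = n(e⁻)/2 = 3.383 mol.
m = n·M = 3.383 × 207.2 = 701 g.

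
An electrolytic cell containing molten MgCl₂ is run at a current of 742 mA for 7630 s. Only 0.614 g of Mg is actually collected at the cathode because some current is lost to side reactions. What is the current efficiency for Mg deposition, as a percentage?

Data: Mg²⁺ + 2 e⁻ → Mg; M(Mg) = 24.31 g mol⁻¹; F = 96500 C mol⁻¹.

Q = I·t = 0.7420 × 7630.0 = 5661 C; n(e⁻) = 5661/96500 = 0.05867 mol.
Theoretical n(Mg) = n(e⁻)/2 = 0.02933 mol, i.e. m_theo = 0.02933 × 24.31 = 0.7131 g.
Efficiency = m_actual / m_theo = 0.614 / 0.7131 = 86.1 %.

86.1 %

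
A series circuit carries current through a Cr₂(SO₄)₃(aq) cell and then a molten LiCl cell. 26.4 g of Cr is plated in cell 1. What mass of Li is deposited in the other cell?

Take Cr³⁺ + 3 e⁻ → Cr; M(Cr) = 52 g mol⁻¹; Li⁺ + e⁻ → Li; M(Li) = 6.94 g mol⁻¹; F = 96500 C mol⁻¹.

10.6 g

n(Cr) = 26.4 / 52 = 0.5077 mol.
Since Cr³⁺ + 3 e⁻ → Cr, n(e⁻) passed = 3 × 0.5077 = 1.523 mol.
Cells in series carry the same charge, so the same 1.523 mol of electrons passes through cell 2.
Li⁺ + e⁻ → Li, so n(Li) = 1.523 / 1 = 1.523 mol.
m(Li) = 1.523 × 6.94 = 10.6 g.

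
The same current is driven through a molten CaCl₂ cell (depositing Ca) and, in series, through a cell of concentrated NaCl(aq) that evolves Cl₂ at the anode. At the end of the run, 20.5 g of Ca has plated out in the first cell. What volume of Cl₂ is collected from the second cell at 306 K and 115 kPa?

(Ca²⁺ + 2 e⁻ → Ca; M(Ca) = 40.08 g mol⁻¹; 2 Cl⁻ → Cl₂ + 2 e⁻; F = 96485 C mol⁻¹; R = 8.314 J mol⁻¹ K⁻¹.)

11.3 L

n(Ca) = 20.5 / 40.08 = 0.5115 mol, so n(e⁻) = 2 × 0.5115 = 1.023 mol.
The cells are in series, so the same 1.023 mol of electrons passes through the second cell.
2 Cl⁻ → Cl₂ + 2 e⁻ — 2 mol e⁻ per mol Cl₂, so n(Cl₂) = 1.023/2 = 0.5115 mol.
V = nRT/P = (0.5115 × 8.314 × 306) / (115 × 10³) = 0.0113 m³ = 11.3 L.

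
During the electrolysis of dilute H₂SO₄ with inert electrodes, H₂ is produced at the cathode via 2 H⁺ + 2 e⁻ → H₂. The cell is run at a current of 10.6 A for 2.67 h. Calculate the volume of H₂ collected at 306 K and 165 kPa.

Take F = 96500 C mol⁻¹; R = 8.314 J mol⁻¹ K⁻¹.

Q = I·t = 10.60 A × 9612.0 s = 101900 C.
n(e⁻) = Q/F = 101900 / 96500 = 1.056 mol.
2 electrons are transferred per H₂ molecule, so n(H₂) = 1.056 / 2 = 0.5279 mol.
V = nRT/P = (0.5279 × 8.314 × 306) / (165 × 10³ Pa) = 0.00814 m³ = 8.14 L.

8.14 L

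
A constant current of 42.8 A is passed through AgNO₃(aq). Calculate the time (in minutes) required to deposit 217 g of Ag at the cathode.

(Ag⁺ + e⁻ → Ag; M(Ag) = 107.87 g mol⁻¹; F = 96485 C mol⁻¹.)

75.6 min

n(Ag) = m/M = 217 / 107.87 = 2.012 mol.
Each Ag atom requires 1 electron, so n(e⁻) = 1 × 2.012 = 2.012 mol.
Q = n(e⁻)·F = 2.012 × 96485 = 194100 C.
t = Q/I = 194100 / 42.80 A = 4535 s = 75.6 min.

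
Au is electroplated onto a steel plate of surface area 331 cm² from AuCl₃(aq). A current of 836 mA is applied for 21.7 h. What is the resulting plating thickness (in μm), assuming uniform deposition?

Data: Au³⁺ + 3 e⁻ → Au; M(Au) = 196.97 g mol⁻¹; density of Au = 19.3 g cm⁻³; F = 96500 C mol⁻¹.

Q = I·t = 0.8360 × 78120 = 65310 C; n(e⁻) = 0.6768 mol.
n(Au) = n(e⁻)/3 = 0.2256 mol, so m = 0.2256 × 196.97 = 44.43 g.
Volume = m/ρ = 44.43 / 19.3 = 2.302 cm³.
Thickness = V/A = 2.302 / 331 = 0.00696 cm = 69.6 μm.

69.6 μm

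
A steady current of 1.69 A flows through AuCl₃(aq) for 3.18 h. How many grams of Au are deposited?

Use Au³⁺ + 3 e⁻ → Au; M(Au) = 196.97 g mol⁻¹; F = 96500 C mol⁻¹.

13.2 g

Q = I·t = 1.690 A × 11448 s = 19350 C.
n(e⁻) = Q/F = 19350 / 96500 = 0.2005 mol.
Au³⁺ + 3 e⁻ → Au, so n(Au) = n(e⁻)/3 = 0.06683 mol.
m = n·M = 0.06683 × 196.97 = 13.2 g.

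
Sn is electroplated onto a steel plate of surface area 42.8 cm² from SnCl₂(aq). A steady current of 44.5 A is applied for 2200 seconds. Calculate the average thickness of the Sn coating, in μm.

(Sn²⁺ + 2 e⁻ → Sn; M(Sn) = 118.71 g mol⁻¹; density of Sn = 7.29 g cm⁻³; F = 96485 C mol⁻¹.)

Q = I·t = 44.50 × 2200.0 = 97900 C; n(e⁻) = 1.015 mol.
n(Sn) = n(e⁻)/2 = 0.5073 mol, so m = 0.5073 × 118.71 = 60.23 g.
Volume = m/ρ = 60.23 / 7.29 = 8.261 cm³.
Thickness = V/A = 8.261 / 42.8 = 0.193 cm = 1930 μm.

1930 μm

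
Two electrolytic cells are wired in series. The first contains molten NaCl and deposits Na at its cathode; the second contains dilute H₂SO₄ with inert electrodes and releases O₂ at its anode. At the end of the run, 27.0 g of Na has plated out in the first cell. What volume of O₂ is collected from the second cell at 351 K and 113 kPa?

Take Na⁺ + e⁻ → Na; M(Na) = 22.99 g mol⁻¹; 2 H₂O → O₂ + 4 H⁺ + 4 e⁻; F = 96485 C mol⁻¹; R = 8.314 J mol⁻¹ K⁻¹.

7.58 L

n(Na) = 27.0 / 22.99 = 1.174 mol, so n(e⁻) = 1 × 1.174 = 1.174 mol.
The cells are in series, so the same 1.174 mol of electrons passes through the second cell.
2 H₂O → O₂ + 4 H⁺ + 4 e⁻ — 4 mol e⁻ per mol O₂, so n(O₂) = 1.174/4 = 0.2936 mol.
V = nRT/P = (0.2936 × 8.314 × 351) / (113 × 10³) = 0.00758 m³ = 7.58 L.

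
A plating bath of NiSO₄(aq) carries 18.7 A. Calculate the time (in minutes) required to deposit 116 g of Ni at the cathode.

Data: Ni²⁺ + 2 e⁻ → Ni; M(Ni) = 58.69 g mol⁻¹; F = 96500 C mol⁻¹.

n(Ni) = m/M = 116 / 58.69 = 1.976 mol.
Each Ni atom requires 2 electrons, so n(e⁻) = 2 × 1.976 = 3.953 mol.
Q = n(e⁻)·F = 3.953 × 96500 = 381500 C.
t = Q/I = 381500 / 18.70 A = 20400 s = 340 min.

340 min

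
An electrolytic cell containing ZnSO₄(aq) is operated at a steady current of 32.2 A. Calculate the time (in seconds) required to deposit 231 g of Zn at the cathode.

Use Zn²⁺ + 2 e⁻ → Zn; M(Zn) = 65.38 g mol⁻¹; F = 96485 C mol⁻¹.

21200 s

n(Zn) = m/M = 231 / 65.38 = 3.533 mol.
Each Zn atom requires 2 electrons, so n(e⁻) = 2 × 3.533 = 7.066 mol.
Q = n(e⁻)·F = 7.066 × 96485 = 681800 C.
t = Q/I = 681800 / 32.20 A = 21170 s.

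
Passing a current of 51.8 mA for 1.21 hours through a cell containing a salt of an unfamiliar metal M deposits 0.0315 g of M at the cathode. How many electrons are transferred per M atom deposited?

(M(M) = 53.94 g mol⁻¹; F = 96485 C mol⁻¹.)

Q = I·t = 0.05180 A × 4356.0 s = 225.6 C, so n(e⁻) = 225.6/96485 = 0.002339 mol.
n(M) deposited = 0.0315 / 53.94 = 0.0005840 mol.
Electrons per atom = n(e⁻)/n(M) = 0.002339 / 0.0005840 = 4.00 ≈ 4, so the ion is M⁴⁺.

4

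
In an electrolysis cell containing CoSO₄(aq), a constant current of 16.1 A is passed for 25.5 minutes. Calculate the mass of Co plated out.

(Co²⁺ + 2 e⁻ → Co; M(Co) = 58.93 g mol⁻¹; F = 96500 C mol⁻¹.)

7.52 g

Q = I·t = 16.10 A × 1530.0 s = 24630 C.
n(e⁻) = Q/F = 24630 / 96500 = 0.2553 mol.
Co²⁺ + 2 e⁻ → Co, so n(Co) = n(e⁻)/2 = 0.1276 mol.
m = n·M = 0.1276 × 58.93 = 7.52 g.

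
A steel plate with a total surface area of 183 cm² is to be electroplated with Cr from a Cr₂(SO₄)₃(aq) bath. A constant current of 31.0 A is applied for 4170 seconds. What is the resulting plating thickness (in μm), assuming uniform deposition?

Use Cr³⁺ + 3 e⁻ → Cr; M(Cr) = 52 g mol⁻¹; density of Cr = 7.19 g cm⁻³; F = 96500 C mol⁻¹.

176 μm

Q = I·t = 31.00 × 4170.0 = 129300 C; n(e⁻) = 1.340 mol.
n(Cr) = n(e⁻)/3 = 0.4465 mol, so m = 0.4465 × 52 = 23.22 g.
Volume = m/ρ = 23.22 / 7.19 = 3.229 cm³.
Thickness = V/A = 3.229 / 183 = 0.0176 cm = 176 μm.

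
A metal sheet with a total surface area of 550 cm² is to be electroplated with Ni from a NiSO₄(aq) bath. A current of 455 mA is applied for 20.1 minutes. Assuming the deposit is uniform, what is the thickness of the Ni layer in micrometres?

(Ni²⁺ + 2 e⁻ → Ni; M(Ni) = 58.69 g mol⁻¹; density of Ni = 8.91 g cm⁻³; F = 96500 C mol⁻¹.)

Q = I·t = 0.4550 × 1206.0 = 548.7 C; n(e⁻) = 0.005686 mol.
n(Ni) = n(e⁻)/2 = 0.002843 mol, so m = 0.002843 × 58.69 = 0.1669 g.
Volume = m/ρ = 0.1669 / 8.91 = 0.01873 cm³.
Thickness = V/A = 0.01873 / 550 = 3.41 × 10⁻⁵ cm = 0.341 μm.

0.341 μm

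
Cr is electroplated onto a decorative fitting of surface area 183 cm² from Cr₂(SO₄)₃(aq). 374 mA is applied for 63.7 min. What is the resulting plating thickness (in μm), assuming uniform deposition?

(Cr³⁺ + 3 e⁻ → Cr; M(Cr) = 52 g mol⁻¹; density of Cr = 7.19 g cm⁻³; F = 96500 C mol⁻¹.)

Q = I·t = 0.3740 × 3822.0 = 1429 C; n(e⁻) = 0.01481 mol.
n(Cr) = n(e⁻)/3 = 0.004938 mol, so m = 0.004938 × 52 = 0.2568 g.
Volume = m/ρ = 0.2568 / 7.19 = 0.03571 cm³.
Thickness = V/A = 0.03571 / 183 = 1.95 × 10⁻⁴ cm = 1.95 μm.

1.95 μm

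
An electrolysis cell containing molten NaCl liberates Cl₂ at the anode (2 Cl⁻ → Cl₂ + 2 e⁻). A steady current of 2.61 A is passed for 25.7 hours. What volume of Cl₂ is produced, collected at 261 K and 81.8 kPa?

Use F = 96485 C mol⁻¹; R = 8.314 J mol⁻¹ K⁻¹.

Q = I·t = 2.610 A × 92520 s = 241500 C.
n(e⁻) = Q/F = 241500 / 96485 = 2.503 mol.
2 electrons are transferred per Cl₂ molecule, so n(Cl₂) = 2.503 / 2 = 1.251 mol.
V = nRT/P = (1.251 × 8.314 × 261) / (81.8 × 10³ Pa) = 0.0332 m³ = 33.2 L.

33.2 L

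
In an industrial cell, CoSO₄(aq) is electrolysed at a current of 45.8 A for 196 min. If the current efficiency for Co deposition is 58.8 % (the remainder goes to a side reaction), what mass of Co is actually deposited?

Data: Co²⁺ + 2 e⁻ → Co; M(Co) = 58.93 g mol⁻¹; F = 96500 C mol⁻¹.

96.7 g

Q = I·t = 45.80 × 11760 = 538600 C.
n(e⁻) = 538600/96500 = 5.581 mol; theoretically n(Co) = 5.581/2 = 2.791 mol, m_theo = 164.5 g.
At 58.8 % efficiency, m_actual = 0.588 × 164.5 = 96.7 g.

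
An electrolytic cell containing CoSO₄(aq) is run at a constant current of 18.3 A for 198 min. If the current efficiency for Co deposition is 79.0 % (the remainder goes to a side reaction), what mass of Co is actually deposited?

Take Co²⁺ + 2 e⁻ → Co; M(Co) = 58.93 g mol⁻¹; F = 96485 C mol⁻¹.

52.4 g

Q = I·t = 18.30 × 11880 = 217400 C.
n(e⁻) = 217400/96485 = 2.253 mol; theoretically n(Co) = 2.253/2 = 1.127 mol, m_theo = 66.39 g.
At 79.0 % efficiency, m_actual = 0.790 × 66.39 = 52.4 g.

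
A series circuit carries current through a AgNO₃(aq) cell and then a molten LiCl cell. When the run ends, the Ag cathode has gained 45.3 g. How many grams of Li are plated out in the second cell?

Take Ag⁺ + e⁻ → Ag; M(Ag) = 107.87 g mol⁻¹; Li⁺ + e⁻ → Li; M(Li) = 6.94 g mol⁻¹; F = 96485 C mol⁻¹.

2.91 g

n(Ag) = 45.3 / 107.87 = 0.4199 mol.
Since Ag⁺ + e⁻ → Ag, n(e⁻) passed = 1 × 0.4199 = 0.4199 mol.
Cells in series carry the same charge, so the same 0.4199 mol of electrons passes through cell 2.
Li⁺ + e⁻ → Li, so n(Li) = 0.4199 / 1 = 0.4199 mol.
m(Li) = 0.4199 × 6.94 = 2.91 g.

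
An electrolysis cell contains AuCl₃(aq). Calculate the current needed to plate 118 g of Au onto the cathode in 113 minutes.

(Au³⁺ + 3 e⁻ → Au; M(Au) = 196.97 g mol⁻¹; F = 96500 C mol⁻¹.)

n(Au) = 118 / 196.97 = 0.5991 mol.
n(e⁻) = 3 × 0.5991 = 1.797 mol.
Q = n(e⁻)·F = 1.797 × 96500 = 173400 C.
I = Q/t = 173400 / 6780.0 s = 25.6 A.

25.6 A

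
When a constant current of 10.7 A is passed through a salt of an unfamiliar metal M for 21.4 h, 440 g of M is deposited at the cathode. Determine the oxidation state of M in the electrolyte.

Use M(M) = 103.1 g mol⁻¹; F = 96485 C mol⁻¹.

+2

Q = I·t = 10.70 A × 77040 s = 824300 C, so n(e⁻) = 824300/96485 = 8.544 mol.
n(M) deposited = 440 / 103.1 = 4.268 mol.
Electrons per atom = n(e⁻)/n(M) = 8.544 / 4.268 = 2.00 ≈ 2, so the ion is M²⁺.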